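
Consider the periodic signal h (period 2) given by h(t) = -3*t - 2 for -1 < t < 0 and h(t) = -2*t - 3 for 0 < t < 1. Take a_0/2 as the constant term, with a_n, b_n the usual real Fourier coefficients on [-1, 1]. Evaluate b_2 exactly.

b_2 = ∫_{-1}^{1} h(t) sin(2*pi*t) dt.
Split the integral at the breakpoints.
Integrating by parts (boundary term plus one more integral), an antiderivative of (-3*t - 2) sin(2*pi*t) is 3*t*cos(2*pi*t)/(2*pi) - 3*sin(2*pi*t)/(4*pi**2) + cos(2*pi*t)/pi; evaluating from -1 to 0: ∫_{-1}^{0} (-3*t - 2) sin(2*pi*t) dt = (1/pi) - (-1/(2*pi)) = 3/(2*pi).
Integrating by parts (boundary term plus one more integral), an antiderivative of (-2*t - 3) sin(2*pi*t) is t*cos(2*pi*t)/pi - sin(2*pi*t)/(2*pi**2) + 3*cos(2*pi*t)/(2*pi); evaluating from 0 to 1: ∫_{0}^{1} (-2*t - 3) sin(2*pi*t) dt = (5/(2*pi)) - (3/(2*pi)) = 1/pi.
Summing the pieces gives b_2 = 5/(2*pi).

5/(2*pi)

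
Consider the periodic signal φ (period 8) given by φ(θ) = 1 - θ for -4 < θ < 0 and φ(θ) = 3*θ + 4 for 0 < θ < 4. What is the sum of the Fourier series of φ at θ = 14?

θ = 14 differs from θ = -2 by 2 full period(s), and the series is 8-periodic.
φ is continuous at θ = -2 with value 3, so the series converges to 3 there.

3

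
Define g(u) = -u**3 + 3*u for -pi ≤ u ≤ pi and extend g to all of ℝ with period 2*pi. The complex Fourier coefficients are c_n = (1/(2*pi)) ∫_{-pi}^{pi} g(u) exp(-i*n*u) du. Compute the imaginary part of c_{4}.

Since g is real-valued, Im(c_{4}) = -(1/(2*pi)) ∫_{-pi}^{pi} g(u) sin(4*u) du = -b_{4}/2.
g is odd and sin(4*u) is odd, so the integrand is even: ∫_{-pi}^{pi} g(u) sin(4*u) du = 2∫_0^{pi} g(u) sin(4*u) du.
Integrating by parts three times (tabular method), an antiderivative of (-u**3 + 3*u) sin(4*u) is u**3*cos(4*u)/4 - 3*u**2*sin(4*u)/16 - 27*u*cos(4*u)/32 + 27*sin(4*u)/128; evaluating from 0 to pi: ∫_{0}^{pi} (-u**3 + 3*u) sin(4*u) du = (pi*(-27 + 8*pi**2)/32) - (0) = pi*(-27 + 8*pi**2)/32.
So ∫_{-pi}^{pi} g(u) sin(4*u) du = pi*(-27 + 8*pi**2)/16.
Hence Im(c_{4}) = (-1/(2*pi))·(pi*(-27 + 8*pi**2)/16) = 27/32 - pi**2/4.

27/32 - pi**2/4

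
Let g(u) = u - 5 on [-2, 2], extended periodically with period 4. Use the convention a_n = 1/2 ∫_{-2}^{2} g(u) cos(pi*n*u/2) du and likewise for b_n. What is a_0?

a_0 = 1/2 ∫_{-2}^{2} g(u) du = 1/2 · (-20) = -10.

-10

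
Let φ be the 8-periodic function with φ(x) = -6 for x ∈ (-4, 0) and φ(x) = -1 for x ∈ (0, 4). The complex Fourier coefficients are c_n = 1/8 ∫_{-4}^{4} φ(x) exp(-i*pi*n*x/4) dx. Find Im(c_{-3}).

5/(3*pi)

Since φ is real-valued, Im(c_{-3}) = -1/8 ∫_{-4}^{4} φ(x) sin(-3*pi*x/4) dx = b_{3}/2.
Split the integral at the breakpoints.
Directly, an antiderivative of (-6) sin(-3*pi*x/4) is -8*cos(3*pi*x/4)/pi; evaluating from -4 to 0: ∫_{-4}^{0} (-6) sin(-3*pi*x/4) dx = (-8/pi) - (8/pi) = -16/pi.
Directly, an antiderivative of (-1) sin(-3*pi*x/4) is -4*cos(3*pi*x/4)/(3*pi); evaluating from 0 to 4: ∫_{0}^{4} (-1) sin(-3*pi*x/4) dx = (4/(3*pi)) - (-4/(3*pi)) = 8/(3*pi).
So ∫_{-4}^{4} φ(x) sin(-3*pi*x/4) dx = -40/(3*pi).
Hence Im(c_{-3}) = (-1/8)·(-40/(3*pi)) = 5/(3*pi).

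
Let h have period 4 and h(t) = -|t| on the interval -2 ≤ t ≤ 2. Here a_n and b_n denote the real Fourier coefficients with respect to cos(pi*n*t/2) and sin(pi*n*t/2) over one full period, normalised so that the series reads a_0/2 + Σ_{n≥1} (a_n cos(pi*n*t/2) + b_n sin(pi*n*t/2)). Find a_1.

8/pi**2

a_1 = 1/2 ∫_{-2}^{2} h(t) cos(pi*t/2) dt.
h is even and cos(pi*t/2) is even, so the integrand is even and a_1 = ∫_0^{2} h(t) cos(pi*t/2) dt.
Integrating by parts (boundary term plus one more integral), an antiderivative of (-t) cos(pi*t/2) is -2*t*sin(pi*t/2)/pi - 4*cos(pi*t/2)/pi**2; evaluating from 0 to 2: ∫_{0}^{2} (-t) cos(pi*t/2) dt = (4/pi**2) - (-4/pi**2) = 8/pi**2.
Hence a_1 = 8/pi**2.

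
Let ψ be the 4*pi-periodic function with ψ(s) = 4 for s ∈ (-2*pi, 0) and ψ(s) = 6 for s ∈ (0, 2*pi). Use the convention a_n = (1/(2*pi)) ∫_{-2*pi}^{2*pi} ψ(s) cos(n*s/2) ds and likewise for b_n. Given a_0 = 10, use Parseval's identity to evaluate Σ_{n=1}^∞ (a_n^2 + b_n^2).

2

Parseval: a_0^2/2 + Σ_{n≥1} (a_n^2+b_n^2) = (1/(2*pi)) ∫_{-2*pi}^{2*pi} ψ(s)^2 ds = 52.
Subtract a_0^2/2 = 50: Σ (a_n^2+b_n^2) = 2.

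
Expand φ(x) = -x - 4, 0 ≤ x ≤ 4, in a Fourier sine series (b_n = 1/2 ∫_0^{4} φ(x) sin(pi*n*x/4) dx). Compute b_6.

4/(3*pi)

b_6 = 1/2 ∫_0^{4} (-x - 4) sin(3*pi*x/2) dx.
Integrating by parts (boundary term plus one more integral), an antiderivative of (-x - 4) sin(3*pi*x/2) is 2*x*cos(3*pi*x/2)/(3*pi) - 4*sin(3*pi*x/2)/(9*pi**2) + 8*cos(3*pi*x/2)/(3*pi); evaluating from 0 to 4: ∫_{0}^{4} (-x - 4) sin(3*pi*x/2) dx = (16/(3*pi)) - (8/(3*pi)) = 8/(3*pi).
Hence b_6 = (1/2)·(8/(3*pi)) = 4/(3*pi).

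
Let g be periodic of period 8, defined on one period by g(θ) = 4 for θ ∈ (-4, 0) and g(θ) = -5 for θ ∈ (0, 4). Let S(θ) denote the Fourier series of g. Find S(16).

-1/2

θ = 16 differs from θ = 0 by 2 full period(s), and the series is 8-periodic.
At θ = 0 the one-sided limits are g(0^-) = 4 and g(0^+) = -5.
By Dirichlet's theorem the series converges to their average, [(4) + (-5)]/2 = -1/2.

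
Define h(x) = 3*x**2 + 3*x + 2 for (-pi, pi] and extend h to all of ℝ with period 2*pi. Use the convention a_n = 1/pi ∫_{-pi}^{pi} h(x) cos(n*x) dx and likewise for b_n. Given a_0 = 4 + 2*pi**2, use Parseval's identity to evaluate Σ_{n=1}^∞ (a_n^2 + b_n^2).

pi**2*(6 + 8*pi**2/5)

Parseval: a_0^2/2 + Σ_{n≥1} (a_n^2+b_n^2) = 1/pi ∫_{-pi}^{pi} h(x)^2 dx = 8 + 14*pi**2 + 18*pi**4/5.
Subtract a_0^2/2 = 2*(2 + pi**2)**2: Σ (a_n^2+b_n^2) = pi**2*(6 + 8*pi**2/5).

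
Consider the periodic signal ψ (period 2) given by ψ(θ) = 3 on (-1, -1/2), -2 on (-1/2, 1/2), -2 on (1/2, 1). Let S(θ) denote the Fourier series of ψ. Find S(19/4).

-2

θ = 19/4 differs from θ = 3/4 by 2 full period(s), and the series is 2-periodic.
ψ is continuous at θ = 3/4 with value -2, so the series converges to -2 there.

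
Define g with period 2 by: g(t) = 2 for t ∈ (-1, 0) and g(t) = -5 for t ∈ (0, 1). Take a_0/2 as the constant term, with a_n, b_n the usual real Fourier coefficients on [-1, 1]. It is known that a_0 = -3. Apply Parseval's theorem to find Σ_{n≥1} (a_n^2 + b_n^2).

Parseval: a_0^2/2 + Σ_{n≥1} (a_n^2+b_n^2) = ∫_{-1}^{1} g(t)^2 dt = 29.
Subtract a_0^2/2 = 9/2: Σ (a_n^2+b_n^2) = 49/2.

49/2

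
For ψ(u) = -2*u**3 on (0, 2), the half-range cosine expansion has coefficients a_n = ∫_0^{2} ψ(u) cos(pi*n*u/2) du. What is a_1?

a_1 = ∫_0^{2} (-2*u**3) cos(pi*u/2) du.
Integrating by parts three times (tabular method), an antiderivative of (-2*u**3) cos(pi*u/2) is -4*u**3*sin(pi*u/2)/pi - 24*u**2*cos(pi*u/2)/pi**2 + 96*u*sin(pi*u/2)/pi**3 + 192*cos(pi*u/2)/pi**4; evaluating from 0 to 2: ∫_{0}^{2} (-2*u**3) cos(pi*u/2) du = (96*(-2 + pi**2)/pi**4) - (192/pi**4) = 96*(-4 + pi**2)/pi**4.
Hence a_1 = 96*(-4 + pi**2)/pi**4.

96*(-4 + pi**2)/pi**4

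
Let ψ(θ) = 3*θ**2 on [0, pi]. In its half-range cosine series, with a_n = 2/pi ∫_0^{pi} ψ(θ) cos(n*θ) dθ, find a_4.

a_4 = 2/pi ∫_0^{pi} (3*θ**2) cos(4*θ) dθ.
Integrating by parts twice (tabular method), an antiderivative of (3*θ**2) cos(4*θ) is 3*θ**2*sin(4*θ)/4 + 3*θ*cos(4*θ)/8 - 3*sin(4*θ)/32; evaluating from 0 to pi: ∫_{0}^{pi} (3*θ**2) cos(4*θ) dθ = (3*pi/8) - (0) = 3*pi/8.
Hence a_4 = (2/pi)·(3*pi/8) = 3/4.

3/4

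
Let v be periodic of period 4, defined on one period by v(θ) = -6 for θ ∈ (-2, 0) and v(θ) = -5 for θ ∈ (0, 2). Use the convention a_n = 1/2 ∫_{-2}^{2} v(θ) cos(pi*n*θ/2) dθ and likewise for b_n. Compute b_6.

0

b_6 = 1/2 ∫_{-2}^{2} v(θ) sin(3*pi*θ) dθ.
Split the integral at the breakpoints.
Directly, an antiderivative of (-6) sin(3*pi*θ) is 2*cos(3*pi*θ)/pi; evaluating from -2 to 0: ∫_{-2}^{0} (-6) sin(3*pi*θ) dθ = (2/pi) - (2/pi) = 0.
Directly, an antiderivative of (-5) sin(3*pi*θ) is 5*cos(3*pi*θ)/(3*pi); evaluating from 0 to 2: ∫_{0}^{2} (-5) sin(3*pi*θ) dθ = (5/(3*pi)) - (5/(3*pi)) = 0.
Summing the pieces and multiplying by (1/2) gives b_6 = 0.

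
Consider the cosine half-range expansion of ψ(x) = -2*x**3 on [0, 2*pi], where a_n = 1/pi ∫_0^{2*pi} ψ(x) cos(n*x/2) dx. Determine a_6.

-8*pi/3

a_6 = 1/pi ∫_0^{2*pi} (-2*x**3) cos(3*x) dx.
Integrating by parts three times (tabular method), an antiderivative of (-2*x**3) cos(3*x) is -2*x**3*sin(3*x)/3 - 2*x**2*cos(3*x)/3 + 4*x*sin(3*x)/9 + 4*cos(3*x)/27; evaluating from 0 to 2*pi: ∫_{0}^{2*pi} (-2*x**3) cos(3*x) dx = (4/27 - 8*pi**2/3) - (4/27) = -8*pi**2/3.
Hence a_6 = (1/pi)·(-8*pi**2/3) = -8*pi/3.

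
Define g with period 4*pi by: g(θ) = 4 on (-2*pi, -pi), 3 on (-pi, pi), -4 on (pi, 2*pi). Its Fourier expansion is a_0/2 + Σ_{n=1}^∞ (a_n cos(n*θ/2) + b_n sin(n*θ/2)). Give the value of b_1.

b_1 = (1/(2*pi)) ∫_{-2*pi}^{2*pi} g(θ) sin(θ/2) dθ.
Split the integral at the breakpoints.
Directly, an antiderivative of (4) sin(θ/2) is -8*cos(θ/2); evaluating from -2*pi to -pi: ∫_{-2*pi}^{-pi} (4) sin(θ/2) dθ = (0) - (8) = -8.
Directly, an antiderivative of (3) sin(θ/2) is -6*cos(θ/2); evaluating from -pi to pi: ∫_{-pi}^{pi} (3) sin(θ/2) dθ = (0) - (0) = 0.
Directly, an antiderivative of (-4) sin(θ/2) is 8*cos(θ/2); evaluating from pi to 2*pi: ∫_{pi}^{2*pi} (-4) sin(θ/2) dθ = (-8) - (0) = -8.
Summing the pieces and multiplying by (1/(2*pi)) gives b_1 = -8/pi.

-8/pi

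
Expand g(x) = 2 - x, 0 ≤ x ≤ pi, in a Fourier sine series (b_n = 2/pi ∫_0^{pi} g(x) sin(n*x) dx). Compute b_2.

1

b_2 = 2/pi ∫_0^{pi} (2 - x) sin(2*x) dx.
Integrating by parts (boundary term plus one more integral), an antiderivative of (2 - x) sin(2*x) is x*cos(2*x)/2 - sin(2*x)/4 - cos(2*x); evaluating from 0 to pi: ∫_{0}^{pi} (2 - x) sin(2*x) dx = (-1 + pi/2) - (-1) = pi/2.
Hence b_2 = (2/pi)·(pi/2) = 1.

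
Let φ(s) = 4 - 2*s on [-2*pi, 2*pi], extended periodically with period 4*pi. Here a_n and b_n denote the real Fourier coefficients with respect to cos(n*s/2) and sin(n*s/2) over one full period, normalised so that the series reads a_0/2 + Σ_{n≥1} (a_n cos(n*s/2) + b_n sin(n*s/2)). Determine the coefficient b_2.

b_2 = (1/(2*pi)) ∫_{-2*pi}^{2*pi} φ(s) sin(s) ds.
Integrating by parts (boundary term plus one more integral), an antiderivative of (4 - 2*s) sin(s) is 2*s*cos(s) - 2*sin(s) - 4*cos(s); evaluating from -2*pi to 2*pi: ∫_{-2*pi}^{2*pi} (4 - 2*s) sin(s) ds = (-4 + 4*pi) - (-4*pi - 4) = 8*pi.
Hence b_2 = (1/(2*pi))·(8*pi) = 4.

4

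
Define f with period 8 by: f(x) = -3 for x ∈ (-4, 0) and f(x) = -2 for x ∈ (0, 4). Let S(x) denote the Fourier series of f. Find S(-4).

-5/2

x = -4 differs from x = 4 by -1 full period(s), and the series is 8-periodic.
At x = 4 the one-sided limits are f(4^-) = -2 and f(4^+) = -3.
By Dirichlet's theorem the series converges to their average, [(-2) + (-3)]/2 = -5/2.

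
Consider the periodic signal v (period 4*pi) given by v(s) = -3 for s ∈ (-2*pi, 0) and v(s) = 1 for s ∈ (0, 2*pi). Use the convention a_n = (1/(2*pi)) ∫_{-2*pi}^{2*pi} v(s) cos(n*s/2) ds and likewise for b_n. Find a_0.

a_0 = (1/(2*pi)) ∫_{-2*pi}^{2*pi} v(s) ds = (1/(2*pi)) · (-4*pi) = -2.

-2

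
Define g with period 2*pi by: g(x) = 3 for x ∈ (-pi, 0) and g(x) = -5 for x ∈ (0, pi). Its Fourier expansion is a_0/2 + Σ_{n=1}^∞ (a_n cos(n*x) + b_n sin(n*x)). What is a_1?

0

a_1 = 1/pi ∫_{-pi}^{pi} g(x) cos(x) dx.
Split the integral at the breakpoints.
Directly, an antiderivative of (3) cos(x) is 3*sin(x); evaluating from -pi to 0: ∫_{-pi}^{0} (3) cos(x) dx = (0) - (0) = 0.
Directly, an antiderivative of (-5) cos(x) is -5*sin(x); evaluating from 0 to pi: ∫_{0}^{pi} (-5) cos(x) dx = (0) - (0) = 0.
Summing the pieces and multiplying by (1/pi) gives a_1 = 0.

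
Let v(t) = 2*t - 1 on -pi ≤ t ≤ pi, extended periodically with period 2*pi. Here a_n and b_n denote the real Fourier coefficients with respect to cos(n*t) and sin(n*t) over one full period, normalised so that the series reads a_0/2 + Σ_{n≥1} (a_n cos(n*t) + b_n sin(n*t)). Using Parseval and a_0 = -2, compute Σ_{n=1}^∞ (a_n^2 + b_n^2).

Parseval: a_0^2/2 + Σ_{n≥1} (a_n^2+b_n^2) = 1/pi ∫_{-pi}^{pi} v(t)^2 dt = 2 + 8*pi**2/3.
Subtract a_0^2/2 = 2: Σ (a_n^2+b_n^2) = 8*pi**2/3.

8*pi**2/3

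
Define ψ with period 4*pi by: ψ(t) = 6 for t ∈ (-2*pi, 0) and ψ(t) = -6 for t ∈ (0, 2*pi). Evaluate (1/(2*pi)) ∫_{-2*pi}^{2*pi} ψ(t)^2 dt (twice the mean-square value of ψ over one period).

(1/(2*pi)) ∫_{-2*pi}^{2*pi} ψ(t)^2 dt = (1/(2*pi)) · (144*pi) = 72.

72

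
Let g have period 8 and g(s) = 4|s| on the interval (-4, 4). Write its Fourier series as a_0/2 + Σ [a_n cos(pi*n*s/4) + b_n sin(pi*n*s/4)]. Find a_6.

a_6 = 1/4 ∫_{-4}^{4} g(s) cos(3*pi*s/2) ds.
g is even and cos(3*pi*s/2) is even, so the integrand is even and a_6 = 1/2 ∫_0^{4} g(s) cos(3*pi*s/2) ds.
Integrating by parts (boundary term plus one more integral), an antiderivative of (4*s) cos(3*pi*s/2) is 8*s*sin(3*pi*s/2)/(3*pi) + 16*cos(3*pi*s/2)/(9*pi**2); evaluating from 0 to 4: ∫_{0}^{4} (4*s) cos(3*pi*s/2) ds = (16/(9*pi**2)) - (16/(9*pi**2)) = 0.
Hence a_6 = (1/2)·(0) = 0.

0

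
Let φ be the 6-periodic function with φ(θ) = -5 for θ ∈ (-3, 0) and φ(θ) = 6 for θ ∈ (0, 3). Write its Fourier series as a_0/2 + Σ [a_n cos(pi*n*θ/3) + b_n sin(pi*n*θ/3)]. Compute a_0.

1

a_0 = 1/3 ∫_{-3}^{3} φ(θ) dθ = 1/3 · (3) = 1.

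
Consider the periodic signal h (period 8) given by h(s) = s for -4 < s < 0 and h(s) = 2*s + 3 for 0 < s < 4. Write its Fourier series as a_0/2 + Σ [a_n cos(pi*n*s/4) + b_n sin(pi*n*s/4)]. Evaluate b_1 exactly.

b_1 = 1/4 ∫_{-4}^{4} h(s) sin(pi*s/4) ds.
Split the integral at the breakpoints.
Integrating by parts (boundary term plus one more integral), an antiderivative of (s) sin(pi*s/4) is -4*s*cos(pi*s/4)/pi + 16*sin(pi*s/4)/pi**2; evaluating from -4 to 0: ∫_{-4}^{0} (s) sin(pi*s/4) ds = (0) - (-16/pi) = 16/pi.
Integrating by parts (boundary term plus one more integral), an antiderivative of (2*s + 3) sin(pi*s/4) is -8*s*cos(pi*s/4)/pi + 32*sin(pi*s/4)/pi**2 - 12*cos(pi*s/4)/pi; evaluating from 0 to 4: ∫_{0}^{4} (2*s + 3) sin(pi*s/4) ds = (44/pi) - (-12/pi) = 56/pi.
Summing the pieces and multiplying by (1/4) gives b_1 = 18/pi.

18/pi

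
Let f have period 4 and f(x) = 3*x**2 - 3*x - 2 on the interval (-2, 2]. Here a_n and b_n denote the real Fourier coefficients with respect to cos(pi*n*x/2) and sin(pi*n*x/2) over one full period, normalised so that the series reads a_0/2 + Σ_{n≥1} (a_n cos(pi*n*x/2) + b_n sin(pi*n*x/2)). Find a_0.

a_0 = 1/2 ∫_{-2}^{2} f(x) dx = 1/2 · (8) = 4.

4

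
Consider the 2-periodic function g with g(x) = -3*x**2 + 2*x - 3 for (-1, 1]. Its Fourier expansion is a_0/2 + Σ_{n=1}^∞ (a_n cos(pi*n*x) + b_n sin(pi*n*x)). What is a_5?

12/(25*pi**2)

a_5 = ∫_{-1}^{1} g(x) cos(5*pi*x) dx.
Integrating by parts twice (tabular method), an antiderivative of (-3*x**2 + 2*x - 3) cos(5*pi*x) is -3*x**2*sin(5*pi*x)/(5*pi) + 2*x*sin(5*pi*x)/(5*pi) - 6*x*cos(5*pi*x)/(25*pi**2) - 3*sin(5*pi*x)/(5*pi) + 6*sin(5*pi*x)/(125*pi**3) + 2*cos(5*pi*x)/(25*pi**2); evaluating from -1 to 1: ∫_{-1}^{1} (-3*x**2 + 2*x - 3) cos(5*pi*x) dx = (4/(25*pi**2)) - (-8/(25*pi**2)) = 12/(25*pi**2).
Hence a_5 = 12/(25*pi**2).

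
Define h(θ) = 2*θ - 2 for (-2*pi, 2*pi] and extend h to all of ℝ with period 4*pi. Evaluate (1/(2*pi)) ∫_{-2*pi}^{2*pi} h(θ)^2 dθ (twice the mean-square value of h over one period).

8 + 32*pi**2/3

(1/(2*pi)) ∫_{-2*pi}^{2*pi} h(θ)^2 dθ = (1/(2*pi)) · (16*pi + 64*pi**3/3) = 8 + 32*pi**2/3.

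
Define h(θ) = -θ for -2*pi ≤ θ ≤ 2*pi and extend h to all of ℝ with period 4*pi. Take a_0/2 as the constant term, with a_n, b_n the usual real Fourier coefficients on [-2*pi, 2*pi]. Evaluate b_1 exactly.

b_1 = (1/(2*pi)) ∫_{-2*pi}^{2*pi} h(θ) sin(θ/2) dθ.
h is odd and sin(θ/2) is odd, so the integrand is even and b_1 = 1/pi ∫_0^{2*pi} h(θ) sin(θ/2) dθ.
Integrating by parts (boundary term plus one more integral), an antiderivative of (-θ) sin(θ/2) is 2*θ*cos(θ/2) - 4*sin(θ/2); evaluating from 0 to 2*pi: ∫_{0}^{2*pi} (-θ) sin(θ/2) dθ = (-4*pi) - (0) = -4*pi.
Hence b_1 = (1/pi)·(-4*pi) = -4.

-4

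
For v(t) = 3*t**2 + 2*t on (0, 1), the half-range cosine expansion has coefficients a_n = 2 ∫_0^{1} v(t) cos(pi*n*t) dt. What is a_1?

a_1 = 2 ∫_0^{1} (3*t**2 + 2*t) cos(pi*t) dt.
Integrating by parts twice (tabular method), an antiderivative of (3*t**2 + 2*t) cos(pi*t) is 3*t**2*sin(pi*t)/pi + 2*t*sin(pi*t)/pi + 6*t*cos(pi*t)/pi**2 - 6*sin(pi*t)/pi**3 + 2*cos(pi*t)/pi**2; evaluating from 0 to 1: ∫_{0}^{1} (3*t**2 + 2*t) cos(pi*t) dt = (-8/pi**2) - (2/pi**2) = -10/pi**2.
Hence a_1 = 2·(-10/pi**2) = -20/pi**2.

-20/pi**2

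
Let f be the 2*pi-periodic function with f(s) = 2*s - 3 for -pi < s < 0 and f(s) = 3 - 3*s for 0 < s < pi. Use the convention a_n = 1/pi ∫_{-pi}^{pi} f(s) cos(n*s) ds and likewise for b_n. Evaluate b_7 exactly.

(12 - pi)/(7*pi)

b_7 = 1/pi ∫_{-pi}^{pi} f(s) sin(7*s) ds.
Split the integral at the breakpoints.
Integrating by parts (boundary term plus one more integral), an antiderivative of (2*s - 3) sin(7*s) is -2*s*cos(7*s)/7 + 2*sin(7*s)/49 + 3*cos(7*s)/7; evaluating from -pi to 0: ∫_{-pi}^{0} (2*s - 3) sin(7*s) ds = (3/7) - (-2*pi/7 - 3/7) = 6/7 + 2*pi/7.
Integrating by parts (boundary term plus one more integral), an antiderivative of (3 - 3*s) sin(7*s) is 3*s*cos(7*s)/7 - 3*sin(7*s)/49 - 3*cos(7*s)/7; evaluating from 0 to pi: ∫_{0}^{pi} (3 - 3*s) sin(7*s) ds = (3/7 - 3*pi/7) - (-3/7) = 6/7 - 3*pi/7.
Summing the pieces and multiplying by (1/pi) gives b_7 = (12 - pi)/(7*pi).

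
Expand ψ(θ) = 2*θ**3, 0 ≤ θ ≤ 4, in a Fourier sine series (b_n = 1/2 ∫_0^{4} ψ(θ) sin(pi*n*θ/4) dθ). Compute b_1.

-1536/pi**3 + 256/pi

b_1 = 1/2 ∫_0^{4} (2*θ**3) sin(pi*θ/4) dθ.
Integrating by parts three times (tabular method), an antiderivative of (2*θ**3) sin(pi*θ/4) is -8*θ**3*cos(pi*θ/4)/pi + 96*θ**2*sin(pi*θ/4)/pi**2 + 768*θ*cos(pi*θ/4)/pi**3 - 3072*sin(pi*θ/4)/pi**4; evaluating from 0 to 4: ∫_{0}^{4} (2*θ**3) sin(pi*θ/4) dθ = (-3072/pi**3 + 512/pi) - (0) = -3072/pi**3 + 512/pi.
Hence b_1 = (1/2)·(-3072/pi**3 + 512/pi) = -1536/pi**3 + 256/pi.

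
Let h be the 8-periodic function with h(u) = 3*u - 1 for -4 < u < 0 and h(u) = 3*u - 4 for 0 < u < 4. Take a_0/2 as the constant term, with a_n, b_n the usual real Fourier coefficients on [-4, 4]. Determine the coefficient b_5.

b_5 = 1/4 ∫_{-4}^{4} h(u) sin(5*pi*u/4) du.
Split the integral at the breakpoints.
Integrating by parts (boundary term plus one more integral), an antiderivative of (3*u - 1) sin(5*pi*u/4) is -12*u*cos(5*pi*u/4)/(5*pi) + 48*sin(5*pi*u/4)/(25*pi**2) + 4*cos(5*pi*u/4)/(5*pi); evaluating from -4 to 0: ∫_{-4}^{0} (3*u - 1) sin(5*pi*u/4) du = (4/(5*pi)) - (-52/(5*pi)) = 56/(5*pi).
Integrating by parts (boundary term plus one more integral), an antiderivative of (3*u - 4) sin(5*pi*u/4) is -12*u*cos(5*pi*u/4)/(5*pi) + 48*sin(5*pi*u/4)/(25*pi**2) + 16*cos(5*pi*u/4)/(5*pi); evaluating from 0 to 4: ∫_{0}^{4} (3*u - 4) sin(5*pi*u/4) du = (32/(5*pi)) - (16/(5*pi)) = 16/(5*pi).
Summing the pieces and multiplying by (1/4) gives b_5 = 18/(5*pi).

18/(5*pi)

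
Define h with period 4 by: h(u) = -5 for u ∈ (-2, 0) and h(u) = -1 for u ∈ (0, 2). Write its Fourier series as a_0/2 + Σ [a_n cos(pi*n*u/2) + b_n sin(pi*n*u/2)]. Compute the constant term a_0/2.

-3

a_0 = 1/2 ∫_{-2}^{2} h(u) du = 1/2 · (-12) = -6.
So the constant term a_0/2 = -3.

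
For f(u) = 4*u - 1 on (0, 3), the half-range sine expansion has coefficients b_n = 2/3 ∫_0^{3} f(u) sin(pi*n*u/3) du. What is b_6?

-4/pi

b_6 = 2/3 ∫_0^{3} (4*u - 1) sin(2*pi*u) du.
Integrating by parts (boundary term plus one more integral), an antiderivative of (4*u - 1) sin(2*pi*u) is -2*u*cos(2*pi*u)/pi + sin(2*pi*u)/pi**2 + cos(2*pi*u)/(2*pi); evaluating from 0 to 3: ∫_{0}^{3} (4*u - 1) sin(2*pi*u) du = (-11/(2*pi)) - (1/(2*pi)) = -6/pi.
Hence b_6 = (2/3)·(-6/pi) = -4/pi.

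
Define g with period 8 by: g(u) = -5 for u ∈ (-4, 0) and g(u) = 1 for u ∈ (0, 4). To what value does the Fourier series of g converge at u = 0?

-2

At u = 0 the one-sided limits are g(0^-) = -5 and g(0^+) = 1.
By Dirichlet's theorem the series converges to their average, [(-5) + (1)]/2 = -2.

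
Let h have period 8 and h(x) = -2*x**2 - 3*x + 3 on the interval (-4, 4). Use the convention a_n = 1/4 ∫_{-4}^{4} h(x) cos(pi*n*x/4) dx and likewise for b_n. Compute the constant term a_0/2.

a_0 = 1/4 ∫_{-4}^{4} h(x) dx = 1/4 · (-184/3) = -46/3.
So the constant term a_0/2 = -23/3.

-23/3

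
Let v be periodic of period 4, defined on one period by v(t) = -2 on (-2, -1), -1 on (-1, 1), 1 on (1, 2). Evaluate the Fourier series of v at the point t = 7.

t = 7 differs from t = -1 by 2 full period(s), and the series is 4-periodic.
At t = -1 the one-sided limits are v(-1^-) = -2 and v(-1^+) = -1.
By Dirichlet's theorem the series converges to their average, [(-2) + (-1)]/2 = -3/2.

-3/2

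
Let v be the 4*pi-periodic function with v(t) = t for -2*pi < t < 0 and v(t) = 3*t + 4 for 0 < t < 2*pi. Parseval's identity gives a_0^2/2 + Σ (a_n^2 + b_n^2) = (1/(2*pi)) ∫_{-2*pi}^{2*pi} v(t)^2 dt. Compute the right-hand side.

(1/(2*pi)) ∫_{-2*pi}^{2*pi} v(t)^2 dt = (1/(2*pi)) · (16*pi*(6 + 9*pi + 5*pi**2)/3) = 16 + 24*pi + 40*pi**2/3.

16 + 24*pi + 40*pi**2/3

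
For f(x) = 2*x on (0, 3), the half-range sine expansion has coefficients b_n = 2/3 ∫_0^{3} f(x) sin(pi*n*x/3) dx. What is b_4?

-3/pi

b_4 = 2/3 ∫_0^{3} (2*x) sin(4*pi*x/3) dx.
Integrating by parts (boundary term plus one more integral), an antiderivative of (2*x) sin(4*pi*x/3) is -3*x*cos(4*pi*x/3)/(2*pi) + 9*sin(4*pi*x/3)/(8*pi**2); evaluating from 0 to 3: ∫_{0}^{3} (2*x) sin(4*pi*x/3) dx = (-9/(2*pi)) - (0) = -9/(2*pi).
Hence b_4 = (2/3)·(-9/(2*pi)) = -3/pi.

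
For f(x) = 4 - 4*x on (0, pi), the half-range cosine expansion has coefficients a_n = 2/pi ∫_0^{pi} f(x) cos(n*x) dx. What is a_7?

16/(49*pi)

a_7 = 2/pi ∫_0^{pi} (4 - 4*x) cos(7*x) dx.
Integrating by parts (boundary term plus one more integral), an antiderivative of (4 - 4*x) cos(7*x) is -4*x*sin(7*x)/7 + 4*sin(7*x)/7 - 4*cos(7*x)/49; evaluating from 0 to pi: ∫_{0}^{pi} (4 - 4*x) cos(7*x) dx = (4/49) - (-4/49) = 8/49.
Hence a_7 = (2/pi)·(8/49) = 16/(49*pi).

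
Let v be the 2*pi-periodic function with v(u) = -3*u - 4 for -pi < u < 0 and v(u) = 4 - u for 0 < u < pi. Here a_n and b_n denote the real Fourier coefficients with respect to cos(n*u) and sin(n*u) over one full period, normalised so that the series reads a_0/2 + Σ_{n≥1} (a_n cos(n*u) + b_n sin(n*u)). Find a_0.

pi

a_0 = 1/pi ∫_{-pi}^{pi} v(u) du = 1/pi · (pi**2) = pi.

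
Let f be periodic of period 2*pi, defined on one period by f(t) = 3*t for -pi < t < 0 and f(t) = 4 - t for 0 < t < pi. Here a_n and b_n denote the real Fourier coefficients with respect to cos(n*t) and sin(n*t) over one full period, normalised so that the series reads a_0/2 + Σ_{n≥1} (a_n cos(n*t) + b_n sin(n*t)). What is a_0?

a_0 = 1/pi ∫_{-pi}^{pi} f(t) dt = 1/pi · (2*pi*(2 - pi)) = 4 - 2*pi.

4 - 2*pi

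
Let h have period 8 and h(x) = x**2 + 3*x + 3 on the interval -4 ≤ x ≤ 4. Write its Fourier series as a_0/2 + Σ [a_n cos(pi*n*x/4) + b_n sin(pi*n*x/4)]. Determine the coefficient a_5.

a_5 = 1/4 ∫_{-4}^{4} h(x) cos(5*pi*x/4) dx.
Integrating by parts twice (tabular method), an antiderivative of (x**2 + 3*x + 3) cos(5*pi*x/4) is 4*x**2*sin(5*pi*x/4)/(5*pi) + 12*x*sin(5*pi*x/4)/(5*pi) + 32*x*cos(5*pi*x/4)/(25*pi**2) - 128*sin(5*pi*x/4)/(125*pi**3) + 12*sin(5*pi*x/4)/(5*pi) + 48*cos(5*pi*x/4)/(25*pi**2); evaluating from -4 to 4: ∫_{-4}^{4} (x**2 + 3*x + 3) cos(5*pi*x/4) dx = (-176/(25*pi**2)) - (16/(5*pi**2)) = -256/(25*pi**2).
Hence a_5 = (1/4)·(-256/(25*pi**2)) = -64/(25*pi**2).

-64/(25*pi**2)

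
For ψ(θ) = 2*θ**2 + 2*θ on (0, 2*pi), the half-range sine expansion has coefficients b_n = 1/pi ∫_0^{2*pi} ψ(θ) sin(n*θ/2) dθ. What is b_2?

-8*pi - 4

b_2 = 1/pi ∫_0^{2*pi} (2*θ**2 + 2*θ) sin(θ) dθ.
Integrating by parts twice (tabular method), an antiderivative of (2*θ**2 + 2*θ) sin(θ) is -2*θ**2*cos(θ) + 4*θ*sin(θ) - 2*θ*cos(θ) + 2*sin(θ) + 4*cos(θ); evaluating from 0 to 2*pi: ∫_{0}^{2*pi} (2*θ**2 + 2*θ) sin(θ) dθ = (-8*pi**2 - 4*pi + 4) - (4) = -4*pi*(1 + 2*pi).
Hence b_2 = (1/pi)·(-4*pi*(1 + 2*pi)) = -8*pi - 4.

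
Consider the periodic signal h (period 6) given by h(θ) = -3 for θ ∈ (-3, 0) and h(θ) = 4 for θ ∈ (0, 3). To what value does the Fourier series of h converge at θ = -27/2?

-3

θ = -27/2 differs from θ = -3/2 by -2 full period(s), and the series is 6-periodic.
h is continuous at θ = -3/2 with value -3, so the series converges to -3 there.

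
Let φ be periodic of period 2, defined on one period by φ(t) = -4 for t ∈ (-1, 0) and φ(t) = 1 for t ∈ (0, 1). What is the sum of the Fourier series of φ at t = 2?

t = 2 differs from t = 0 by 1 full period(s), and the series is 2-periodic.
At t = 0 the one-sided limits are φ(0^-) = -4 and φ(0^+) = 1.
By Dirichlet's theorem the series converges to their average, [(-4) + (1)]/2 = -3/2.

-3/2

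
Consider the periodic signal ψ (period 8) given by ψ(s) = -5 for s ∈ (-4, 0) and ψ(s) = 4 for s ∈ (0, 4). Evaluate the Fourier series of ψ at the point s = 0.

-1/2

At s = 0 the one-sided limits are ψ(0^-) = -5 and ψ(0^+) = 4.
By Dirichlet's theorem the series converges to their average, [(-5) + (4)]/2 = -1/2.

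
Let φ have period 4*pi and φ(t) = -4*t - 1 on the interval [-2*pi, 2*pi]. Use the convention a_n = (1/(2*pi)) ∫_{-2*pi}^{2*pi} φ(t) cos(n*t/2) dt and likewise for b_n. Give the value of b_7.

-16/7

b_7 = (1/(2*pi)) ∫_{-2*pi}^{2*pi} φ(t) sin(7*t/2) dt.
Integrating by parts (boundary term plus one more integral), an antiderivative of (-4*t - 1) sin(7*t/2) is 8*t*cos(7*t/2)/7 - 16*sin(7*t/2)/49 + 2*cos(7*t/2)/7; evaluating from -2*pi to 2*pi: ∫_{-2*pi}^{2*pi} (-4*t - 1) sin(7*t/2) dt = (-16*pi/7 - 2/7) - (-2/7 + 16*pi/7) = -32*pi/7.
Hence b_7 = (1/(2*pi))·(-32*pi/7) = -16/7.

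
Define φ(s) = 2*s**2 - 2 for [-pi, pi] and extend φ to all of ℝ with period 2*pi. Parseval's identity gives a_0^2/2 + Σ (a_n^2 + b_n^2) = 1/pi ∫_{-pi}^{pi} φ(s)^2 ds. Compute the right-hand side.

1/pi ∫_{-pi}^{pi} φ(s)^2 ds = 1/pi · (8*pi*(-10*pi**2 + 15 + 3*pi**4)/15) = -16*pi**2/3 + 8 + 8*pi**4/5.

-16*pi**2/3 + 8 + 8*pi**4/5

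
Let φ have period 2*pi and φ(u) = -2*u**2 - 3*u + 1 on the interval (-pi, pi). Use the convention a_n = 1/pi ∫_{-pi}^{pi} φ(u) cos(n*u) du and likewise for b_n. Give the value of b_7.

b_7 = 1/pi ∫_{-pi}^{pi} φ(u) sin(7*u) du.
Integrating by parts twice (tabular method), an antiderivative of (-2*u**2 - 3*u + 1) sin(7*u) is 2*u**2*cos(7*u)/7 - 4*u*sin(7*u)/49 + 3*u*cos(7*u)/7 - 3*sin(7*u)/49 - 53*cos(7*u)/343; evaluating from -pi to pi: ∫_{-pi}^{pi} (-2*u**2 - 3*u + 1) sin(7*u) du = (-2*pi**2/7 - 3*pi/7 + 53/343) - (-2*pi**2/7 + 53/343 + 3*pi/7) = -6*pi/7.
Hence b_7 = (1/pi)·(-6*pi/7) = -6/7.

-6/7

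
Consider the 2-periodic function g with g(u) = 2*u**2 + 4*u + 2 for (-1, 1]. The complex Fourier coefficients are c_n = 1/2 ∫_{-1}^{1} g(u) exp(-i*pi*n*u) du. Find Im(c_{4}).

1/pi

Since g is real-valued, Im(c_{4}) = -1/2 ∫_{-1}^{1} g(u) sin(4*pi*u) du = -b_{4}/2.
Integrating by parts twice (tabular method), an antiderivative of (2*u**2 + 4*u + 2) sin(4*pi*u) is -u**2*cos(4*pi*u)/(2*pi) + u*sin(4*pi*u)/(4*pi**2) - u*cos(4*pi*u)/pi + sin(4*pi*u)/(4*pi**2) - cos(4*pi*u)/(2*pi) + cos(4*pi*u)/(16*pi**3); evaluating from -1 to 1: ∫_{-1}^{1} (2*u**2 + 4*u + 2) sin(4*pi*u) du = (-2/pi + 1/(16*pi**3)) - (1/(16*pi**3)) = -2/pi.
Hence Im(c_{4}) = (-1/2)·(-2/pi) = 1/pi.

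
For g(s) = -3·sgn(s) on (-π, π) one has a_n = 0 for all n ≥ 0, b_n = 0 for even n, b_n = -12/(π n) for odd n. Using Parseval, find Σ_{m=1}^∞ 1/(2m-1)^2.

Parseval: Σ b_n^2 = (1/π) ∫_{-π}^{π} g(s)^2 ds = 18.
Only odd n contribute, with b_n^2 = 144/(π^2 n^2), so Σ_{m≥1} 1/(2m-1)^2 = π^2·(18)/144 = pi**2/8.

pi**2/8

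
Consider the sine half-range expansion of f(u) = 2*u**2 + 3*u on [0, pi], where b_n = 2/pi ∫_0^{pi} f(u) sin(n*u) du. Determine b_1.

-16/pi + 6 + 4*pi

b_1 = 2/pi ∫_0^{pi} (2*u**2 + 3*u) sin(u) du.
Integrating by parts twice (tabular method), an antiderivative of (2*u**2 + 3*u) sin(u) is -2*u**2*cos(u) + 4*u*sin(u) - 3*u*cos(u) + 3*sin(u) + 4*cos(u); evaluating from 0 to pi: ∫_{0}^{pi} (2*u**2 + 3*u) sin(u) du = (-4 + 3*pi + 2*pi**2) - (4) = -8 + 3*pi + 2*pi**2.
Hence b_1 = (2/pi)·(-8 + 3*pi + 2*pi**2) = -16/pi + 6 + 4*pi.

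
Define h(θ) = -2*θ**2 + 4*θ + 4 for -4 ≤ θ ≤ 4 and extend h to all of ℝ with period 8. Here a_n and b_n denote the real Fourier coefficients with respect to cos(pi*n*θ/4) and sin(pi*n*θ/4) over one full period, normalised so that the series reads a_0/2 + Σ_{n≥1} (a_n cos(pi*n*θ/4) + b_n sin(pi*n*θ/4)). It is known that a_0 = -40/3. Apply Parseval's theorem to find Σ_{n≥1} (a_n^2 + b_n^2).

Parseval: a_0^2/2 + Σ_{n≥1} (a_n^2+b_n^2) = 1/4 ∫_{-4}^{4} h(θ)^2 dθ = 2208/5.
Subtract a_0^2/2 = 800/9: Σ (a_n^2+b_n^2) = 15872/45.

15872/45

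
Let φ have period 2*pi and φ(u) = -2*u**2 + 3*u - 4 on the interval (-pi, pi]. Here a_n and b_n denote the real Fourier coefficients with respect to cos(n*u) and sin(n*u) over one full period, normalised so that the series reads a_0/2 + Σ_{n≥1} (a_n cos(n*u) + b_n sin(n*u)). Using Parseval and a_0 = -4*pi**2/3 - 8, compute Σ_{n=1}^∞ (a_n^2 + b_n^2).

pi**2*(6 + 32*pi**2/45)

Parseval: a_0^2/2 + Σ_{n≥1} (a_n^2+b_n^2) = 1/pi ∫_{-pi}^{pi} φ(u)^2 du = 32 + 8*pi**4/5 + 50*pi**2/3.
Subtract a_0^2/2 = 8*(6 + pi**2)**2/9: Σ (a_n^2+b_n^2) = pi**2*(6 + 32*pi**2/45).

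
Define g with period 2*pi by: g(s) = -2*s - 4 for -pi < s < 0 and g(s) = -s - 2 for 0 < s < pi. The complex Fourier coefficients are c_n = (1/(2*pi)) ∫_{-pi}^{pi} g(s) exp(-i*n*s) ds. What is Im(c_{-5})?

Since g is real-valued, Im(c_{-5}) = -(1/(2*pi)) ∫_{-pi}^{pi} g(s) sin(-5*s) ds = b_{5}/2.
Split the integral at the breakpoints.
Integrating by parts (boundary term plus one more integral), an antiderivative of (-2*s - 4) sin(-5*s) is -2*s*cos(5*s)/5 + 2*sin(5*s)/25 - 4*cos(5*s)/5; evaluating from -pi to 0: ∫_{-pi}^{0} (-2*s - 4) sin(-5*s) ds = (-4/5) - (4/5 - 2*pi/5) = -8/5 + 2*pi/5.
Integrating by parts (boundary term plus one more integral), an antiderivative of (-s - 2) sin(-5*s) is -s*cos(5*s)/5 + sin(5*s)/25 - 2*cos(5*s)/5; evaluating from 0 to pi: ∫_{0}^{pi} (-s - 2) sin(-5*s) ds = (2/5 + pi/5) - (-2/5) = pi/5 + 4/5.
So ∫_{-pi}^{pi} g(s) sin(-5*s) ds = -4/5 + 3*pi/5.
Hence Im(c_{-5}) = (-1/(2*pi))·(-4/5 + 3*pi/5) = (4 - 3*pi)/(10*pi).

(4 - 3*pi)/(10*pi)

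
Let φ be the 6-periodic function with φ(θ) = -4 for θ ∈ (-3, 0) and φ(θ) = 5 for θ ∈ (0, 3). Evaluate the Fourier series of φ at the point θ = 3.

θ = 3 differs from θ = -3 by 1 full period(s), and the series is 6-periodic.
At θ = -3 the one-sided limits are φ(-3^-) = 5 and φ(-3^+) = -4.
By Dirichlet's theorem the series converges to their average, [(5) + (-4)]/2 = 1/2.

1/2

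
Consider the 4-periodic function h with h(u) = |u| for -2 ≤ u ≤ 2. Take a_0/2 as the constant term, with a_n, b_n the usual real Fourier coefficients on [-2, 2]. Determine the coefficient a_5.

-8/(25*pi**2)

a_5 = 1/2 ∫_{-2}^{2} h(u) cos(5*pi*u/2) du.
h is even and cos(5*pi*u/2) is even, so the integrand is even and a_5 = ∫_0^{2} h(u) cos(5*pi*u/2) du.
Integrating by parts (boundary term plus one more integral), an antiderivative of (u) cos(5*pi*u/2) is 2*u*sin(5*pi*u/2)/(5*pi) + 4*cos(5*pi*u/2)/(25*pi**2); evaluating from 0 to 2: ∫_{0}^{2} (u) cos(5*pi*u/2) du = (-4/(25*pi**2)) - (4/(25*pi**2)) = -8/(25*pi**2).
Hence a_5 = -8/(25*pi**2).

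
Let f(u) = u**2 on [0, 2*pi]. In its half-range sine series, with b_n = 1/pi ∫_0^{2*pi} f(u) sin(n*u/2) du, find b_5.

b_5 = 1/pi ∫_0^{2*pi} (u**2) sin(5*u/2) du.
Integrating by parts twice (tabular method), an antiderivative of (u**2) sin(5*u/2) is -2*u**2*cos(5*u/2)/5 + 8*u*sin(5*u/2)/25 + 16*cos(5*u/2)/125; evaluating from 0 to 2*pi: ∫_{0}^{2*pi} (u**2) sin(5*u/2) du = (-16/125 + 8*pi**2/5) - (16/125) = -32/125 + 8*pi**2/5.
Hence b_5 = (1/pi)·(-32/125 + 8*pi**2/5) = 8*(-4 + 25*pi**2)/(125*pi).

8*(-4 + 25*pi**2)/(125*pi)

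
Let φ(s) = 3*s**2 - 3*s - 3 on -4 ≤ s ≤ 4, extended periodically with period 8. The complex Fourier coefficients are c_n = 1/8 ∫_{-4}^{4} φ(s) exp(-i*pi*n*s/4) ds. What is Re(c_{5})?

Since φ is real-valued, Re(c_{5}) = 1/8 ∫_{-4}^{4} φ(s) cos(5*pi*s/4) ds = a_{5}/2.
Integrating by parts twice (tabular method), an antiderivative of (3*s**2 - 3*s - 3) cos(5*pi*s/4) is 12*s**2*sin(5*pi*s/4)/(5*pi) - 12*s*sin(5*pi*s/4)/(5*pi) + 96*s*cos(5*pi*s/4)/(25*pi**2) - 12*sin(5*pi*s/4)/(5*pi) - 384*sin(5*pi*s/4)/(125*pi**3) - 48*cos(5*pi*s/4)/(25*pi**2); evaluating from -4 to 4: ∫_{-4}^{4} (3*s**2 - 3*s - 3) cos(5*pi*s/4) ds = (-336/(25*pi**2)) - (432/(25*pi**2)) = -768/(25*pi**2).
Hence Re(c_{5}) = (1/8)·(-768/(25*pi**2)) = -96/(25*pi**2).

-96/(25*pi**2)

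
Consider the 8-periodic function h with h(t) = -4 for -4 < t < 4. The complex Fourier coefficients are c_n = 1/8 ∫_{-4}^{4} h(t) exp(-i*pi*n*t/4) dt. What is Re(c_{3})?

0

Since h is real-valued, Re(c_{3}) = 1/8 ∫_{-4}^{4} h(t) cos(3*pi*t/4) dt = a_{3}/2.
h is even and cos(3*pi*t/4) is even, so the integrand is even: ∫_{-4}^{4} h(t) cos(3*pi*t/4) dt = 2∫_0^{4} h(t) cos(3*pi*t/4) dt.
Directly, an antiderivative of (-4) cos(3*pi*t/4) is -16*sin(3*pi*t/4)/(3*pi); evaluating from 0 to 4: ∫_{0}^{4} (-4) cos(3*pi*t/4) dt = (0) - (0) = 0.
So ∫_{-4}^{4} h(t) cos(3*pi*t/4) dt = 0.
Hence Re(c_{3}) = (1/8)·(0) = 0.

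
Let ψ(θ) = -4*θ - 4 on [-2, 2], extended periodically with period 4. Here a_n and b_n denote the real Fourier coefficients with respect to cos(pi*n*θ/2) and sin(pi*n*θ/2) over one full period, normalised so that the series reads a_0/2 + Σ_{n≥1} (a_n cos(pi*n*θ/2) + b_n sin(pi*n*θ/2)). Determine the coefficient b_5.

b_5 = 1/2 ∫_{-2}^{2} ψ(θ) sin(5*pi*θ/2) dθ.
Integrating by parts (boundary term plus one more integral), an antiderivative of (-4*θ - 4) sin(5*pi*θ/2) is 8*θ*cos(5*pi*θ/2)/(5*pi) - 16*sin(5*pi*θ/2)/(25*pi**2) + 8*cos(5*pi*θ/2)/(5*pi); evaluating from -2 to 2: ∫_{-2}^{2} (-4*θ - 4) sin(5*pi*θ/2) dθ = (-24/(5*pi)) - (8/(5*pi)) = -32/(5*pi).
Hence b_5 = (1/2)·(-32/(5*pi)) = -16/(5*pi).

-16/(5*pi)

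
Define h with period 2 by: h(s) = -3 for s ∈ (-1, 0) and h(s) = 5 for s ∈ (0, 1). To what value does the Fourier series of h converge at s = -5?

1

s = -5 differs from s = -1 by -2 full period(s), and the series is 2-periodic.
At s = -1 the one-sided limits are h(-1^-) = 5 and h(-1^+) = -3.
By Dirichlet's theorem the series converges to their average, [(5) + (-3)]/2 = 1.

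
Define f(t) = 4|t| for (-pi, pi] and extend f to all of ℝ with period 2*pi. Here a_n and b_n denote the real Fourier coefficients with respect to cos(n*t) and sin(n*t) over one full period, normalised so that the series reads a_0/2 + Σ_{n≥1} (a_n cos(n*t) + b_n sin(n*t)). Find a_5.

-16/(25*pi)

a_5 = 1/pi ∫_{-pi}^{pi} f(t) cos(5*t) dt.
f is even and cos(5*t) is even, so the integrand is even and a_5 = 2/pi ∫_0^{pi} f(t) cos(5*t) dt.
Integrating by parts (boundary term plus one more integral), an antiderivative of (4*t) cos(5*t) is 4*t*sin(5*t)/5 + 4*cos(5*t)/25; evaluating from 0 to pi: ∫_{0}^{pi} (4*t) cos(5*t) dt = (-4/25) - (4/25) = -8/25.
Hence a_5 = (2/pi)·(-8/25) = -16/(25*pi).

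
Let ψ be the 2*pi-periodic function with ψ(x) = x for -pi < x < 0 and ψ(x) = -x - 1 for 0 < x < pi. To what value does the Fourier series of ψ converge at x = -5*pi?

-pi - 1/2

x = -5*pi differs from x = -pi by -2 full period(s), and the series is 2*pi-periodic.
At x = -pi the one-sided limits are ψ(-pi^-) = -pi - 1 and ψ(-pi^+) = -pi.
By Dirichlet's theorem the series converges to their average, [(-pi - 1) + (-pi)]/2 = -pi - 1/2.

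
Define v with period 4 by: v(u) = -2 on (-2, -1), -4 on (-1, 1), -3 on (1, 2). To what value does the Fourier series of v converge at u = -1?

-3

At u = -1 the one-sided limits are v(-1^-) = -2 and v(-1^+) = -4.
By Dirichlet's theorem the series converges to their average, [(-2) + (-4)]/2 = -3.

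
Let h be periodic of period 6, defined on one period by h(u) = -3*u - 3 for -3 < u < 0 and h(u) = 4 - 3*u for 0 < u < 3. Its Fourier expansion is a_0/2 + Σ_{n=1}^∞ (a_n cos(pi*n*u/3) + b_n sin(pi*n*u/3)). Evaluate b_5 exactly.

b_5 = 1/3 ∫_{-3}^{3} h(u) sin(5*pi*u/3) du.
Split the integral at the breakpoints.
Integrating by parts (boundary term plus one more integral), an antiderivative of (-3*u - 3) sin(5*pi*u/3) is 9*u*cos(5*pi*u/3)/(5*pi) - 27*sin(5*pi*u/3)/(25*pi**2) + 9*cos(5*pi*u/3)/(5*pi); evaluating from -3 to 0: ∫_{-3}^{0} (-3*u - 3) sin(5*pi*u/3) du = (9/(5*pi)) - (18/(5*pi)) = -9/(5*pi).
Integrating by parts (boundary term plus one more integral), an antiderivative of (4 - 3*u) sin(5*pi*u/3) is 9*u*cos(5*pi*u/3)/(5*pi) - 27*sin(5*pi*u/3)/(25*pi**2) - 12*cos(5*pi*u/3)/(5*pi); evaluating from 0 to 3: ∫_{0}^{3} (4 - 3*u) sin(5*pi*u/3) du = (-3/pi) - (-12/(5*pi)) = -3/(5*pi).
Summing the pieces and multiplying by (1/3) gives b_5 = -4/(5*pi).

-4/(5*pi)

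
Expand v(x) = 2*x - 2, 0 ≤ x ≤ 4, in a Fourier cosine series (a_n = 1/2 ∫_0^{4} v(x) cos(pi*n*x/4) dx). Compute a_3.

a_3 = 1/2 ∫_0^{4} (2*x - 2) cos(3*pi*x/4) dx.
Integrating by parts (boundary term plus one more integral), an antiderivative of (2*x - 2) cos(3*pi*x/4) is 8*x*sin(3*pi*x/4)/(3*pi) - 8*sin(3*pi*x/4)/(3*pi) + 32*cos(3*pi*x/4)/(9*pi**2); evaluating from 0 to 4: ∫_{0}^{4} (2*x - 2) cos(3*pi*x/4) dx = (-32/(9*pi**2)) - (32/(9*pi**2)) = -64/(9*pi**2).
Hence a_3 = (1/2)·(-64/(9*pi**2)) = -32/(9*pi**2).

-32/(9*pi**2)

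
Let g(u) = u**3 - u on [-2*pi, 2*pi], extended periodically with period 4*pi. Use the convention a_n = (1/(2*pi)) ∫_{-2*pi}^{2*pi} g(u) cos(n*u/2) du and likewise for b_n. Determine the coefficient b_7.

-292/343 + 16*pi**2/7

b_7 = (1/(2*pi)) ∫_{-2*pi}^{2*pi} g(u) sin(7*u/2) du.
g is odd and sin(7*u/2) is odd, so the integrand is even and b_7 = 1/pi ∫_0^{2*pi} g(u) sin(7*u/2) du.
Integrating by parts three times (tabular method), an antiderivative of (u**3 - u) sin(7*u/2) is -2*u**3*cos(7*u/2)/7 + 12*u**2*sin(7*u/2)/49 + 146*u*cos(7*u/2)/343 - 292*sin(7*u/2)/2401; evaluating from 0 to 2*pi: ∫_{0}^{2*pi} (u**3 - u) sin(7*u/2) du = (4*pi*(-73 + 196*pi**2)/343) - (0) = 4*pi*(-73 + 196*pi**2)/343.
Hence b_7 = (1/pi)·(4*pi*(-73 + 196*pi**2)/343) = -292/343 + 16*pi**2/7.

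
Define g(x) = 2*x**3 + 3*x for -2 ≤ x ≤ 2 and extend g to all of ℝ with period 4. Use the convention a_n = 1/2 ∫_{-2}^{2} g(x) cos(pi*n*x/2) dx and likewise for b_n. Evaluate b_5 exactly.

4*(-48 + 275*pi**2)/(125*pi**3)

b_5 = 1/2 ∫_{-2}^{2} g(x) sin(5*pi*x/2) dx.
g is odd and sin(5*pi*x/2) is odd, so the integrand is even and b_5 = ∫_0^{2} g(x) sin(5*pi*x/2) dx.
Integrating by parts three times (tabular method), an antiderivative of (2*x**3 + 3*x) sin(5*pi*x/2) is -4*x**3*cos(5*pi*x/2)/(5*pi) + 24*x**2*sin(5*pi*x/2)/(25*pi**2) - 6*x*cos(5*pi*x/2)/(5*pi) + 96*x*cos(5*pi*x/2)/(125*pi**3) - 192*sin(5*pi*x/2)/(625*pi**4) + 12*sin(5*pi*x/2)/(25*pi**2); evaluating from 0 to 2: ∫_{0}^{2} (2*x**3 + 3*x) sin(5*pi*x/2) dx = (4*(-48 + 275*pi**2)/(125*pi**3)) - (0) = 4*(-48 + 275*pi**2)/(125*pi**3).
Hence b_5 = 4*(-48 + 275*pi**2)/(125*pi**3).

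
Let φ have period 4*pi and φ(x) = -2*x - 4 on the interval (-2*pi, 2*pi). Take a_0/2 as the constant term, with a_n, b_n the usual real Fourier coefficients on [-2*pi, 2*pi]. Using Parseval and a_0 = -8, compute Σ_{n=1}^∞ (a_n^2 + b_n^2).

32*pi**2/3

Parseval: a_0^2/2 + Σ_{n≥1} (a_n^2+b_n^2) = (1/(2*pi)) ∫_{-2*pi}^{2*pi} φ(x)^2 dx = 32 + 32*pi**2/3.
Subtract a_0^2/2 = 32: Σ (a_n^2+b_n^2) = 32*pi**2/3.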